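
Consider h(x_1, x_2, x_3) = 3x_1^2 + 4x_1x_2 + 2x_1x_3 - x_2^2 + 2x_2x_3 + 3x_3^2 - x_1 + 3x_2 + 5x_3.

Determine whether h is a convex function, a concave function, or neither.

h is quadratic, so its Hessian is the constant matrix H = [[6, 4, 2], [4, -2, 2], [2, 2, 6]].
Leading principal minors: 6, -28, -152.
Neither pattern holds ⇒ H is indefinite ⇒ neither convex nor concave.

neither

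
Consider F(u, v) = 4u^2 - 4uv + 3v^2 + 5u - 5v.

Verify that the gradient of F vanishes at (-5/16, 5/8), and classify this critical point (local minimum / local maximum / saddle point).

local minimum

∇F = (8u - 4v + 5, -4u + 6v - 5); substituting (-5/16, 5/8) gives ∇F = (0, 0), so (-5/16, 5/8) is indeed a critical point.
The Hessian of F is constant: H = [[8, -4], [-4, 6]].
det(H) = 8·6 − (-4)² = 32.
det(H) > 0 and tr(H) = 14 > 0, so H is positive definite and the point is a local minimum.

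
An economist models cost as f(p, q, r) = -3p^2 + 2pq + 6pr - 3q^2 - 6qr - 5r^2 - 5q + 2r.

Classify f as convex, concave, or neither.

f is quadratic, so its Hessian is the constant matrix H = [[-6, 2, 6], [2, -6, -6], [6, -6, -10]].
Leading principal minors: -6, 32, -32.
Signs alternate −, +, − ⇒ H ≺ 0 ⇒ concave.

concave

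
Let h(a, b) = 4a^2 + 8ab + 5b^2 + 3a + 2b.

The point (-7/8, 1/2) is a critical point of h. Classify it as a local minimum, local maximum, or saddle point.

The Hessian of h is constant: H = [[8, 8], [8, 10]].
det(H) = 8·10 − 8² = 16.
det(H) > 0 and tr(H) = 18 > 0, so H is positive definite and the point is a local minimum.

local minimum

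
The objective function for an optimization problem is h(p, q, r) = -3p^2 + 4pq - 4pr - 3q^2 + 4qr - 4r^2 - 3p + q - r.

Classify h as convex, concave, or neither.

concave

h is quadratic, so its Hessian is the constant matrix H = [[-6, 4, -4], [4, -6, 4], [-4, 4, -8]].
Leading principal minors: -6, 20, -96.
Signs alternate −, +, − ⇒ H ≺ 0 ⇒ concave.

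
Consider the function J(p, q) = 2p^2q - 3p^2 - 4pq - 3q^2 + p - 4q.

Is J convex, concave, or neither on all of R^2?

neither

The term 2p^2q is cubic, so the Hessian is not constant.
∂²J/∂p² = 4q - 6, which takes both signs as q varies (negative for sufficiently negative q). A diagonal entry of the Hessian changing sign means the Hessian is neither positive- nor negative-semidefinite on all of R^2.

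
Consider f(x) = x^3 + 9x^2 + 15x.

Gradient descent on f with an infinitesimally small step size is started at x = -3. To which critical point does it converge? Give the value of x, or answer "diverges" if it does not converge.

-1

f'(x) = 3(x + 1)(x + 5), so f'(-3) = -12.
Gradient descent moves in the -f' direction, i.e. x is increasing.
The nearest critical point in that direction is x = -1, where f'' = 12 > 0 (a local minimum). The iterate converges there.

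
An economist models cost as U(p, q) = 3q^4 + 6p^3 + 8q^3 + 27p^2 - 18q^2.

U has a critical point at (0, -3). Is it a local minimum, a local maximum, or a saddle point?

local minimum

The mixed partial ∂²U/∂p∂q is 0, so the Hessian at any point is diag(U_pp, U_qq) = diag(18(2p + 3), 12(3q^2 + 4q - 3)).
At (0, -3): H = diag(54, 144).
Both eigenvalues are positive, so H is positive definite: a local minimum.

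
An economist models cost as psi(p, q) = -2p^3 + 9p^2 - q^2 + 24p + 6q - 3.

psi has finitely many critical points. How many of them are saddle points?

1

psi separates as a function of p plus a function of q, so ∇psi=0 decouples.
∂psi/∂p = -6(p - 4)(p + 1) = 0 at p ∈ {-1, 4}; ∂psi/∂q = -2(q - 3) = 0 at q ∈ {3}.
The Hessian is diagonal: diag(psi_pp, psi_qq). Second derivatives: psi_pp(-1)=30, psi_pp(4)=-30; psi_qq(3)=-2.
Saddle points occur where the two diagonal entries have opposite signs: (-1, 3). Count: 1.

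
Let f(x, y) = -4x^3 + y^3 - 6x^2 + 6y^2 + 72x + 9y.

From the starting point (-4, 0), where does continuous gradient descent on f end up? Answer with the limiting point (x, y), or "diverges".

(-3, -1)

f is separable, so gradient descent decouples: x follows -∂f/∂x, y follows -∂f/∂y.
∂f/∂x = -12(x - 2)(x + 3); at x=-4 this is -72, so x increases.
∂f/∂y = 3(y + 1)(y + 3); at y=0 this is 9, so y decreases.
x converges to its nearest critical value -3 (a local min of the x-part); y converges to -1. The iterate converges to (-3, -1).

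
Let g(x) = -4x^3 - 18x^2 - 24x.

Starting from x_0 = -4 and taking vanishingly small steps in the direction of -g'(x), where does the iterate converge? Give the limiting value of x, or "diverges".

-2

g'(x) = -12(x + 1)(x + 2), so g'(-4) = -72.
Gradient descent moves in the -g' direction, i.e. x is increasing.
The nearest critical point in that direction is x = -2, where g'' = 12 > 0 (a local minimum). The iterate converges there.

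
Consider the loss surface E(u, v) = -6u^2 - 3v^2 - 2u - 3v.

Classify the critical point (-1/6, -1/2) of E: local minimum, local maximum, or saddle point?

local maximum

The Hessian of E is constant: H = [[-12, 0], [0, -6]].
det(H) = (-12)·(-6) − 0² = 72.
det(H) > 0 and tr(H) = -18 < 0, so H is negative definite and the point is a local maximum.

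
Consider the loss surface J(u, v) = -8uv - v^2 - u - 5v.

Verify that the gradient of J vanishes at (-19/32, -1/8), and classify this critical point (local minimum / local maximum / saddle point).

saddle point

∇J = (-8v - 1, -8u - 2v - 5); substituting (-19/32, -1/8) gives ∇J = (0, 0), so (-19/32, -1/8) is indeed a critical point.
The Hessian of J is constant: H = [[0, -8], [-8, -2]].
det(H) = 0·(-2) − (-8)² = -64.
Since det(H) < 0, H is indefinite and the critical point is a saddle point.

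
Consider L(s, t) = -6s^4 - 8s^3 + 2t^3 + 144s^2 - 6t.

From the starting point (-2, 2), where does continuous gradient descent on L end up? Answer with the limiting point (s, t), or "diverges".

L is separable, so gradient descent decouples: s follows -∂L/∂s, t follows -∂L/∂t.
∂L/∂s = -24s(s - 3)(s + 4); at s=-2 this is -480, so s increases.
∂L/∂t = 6(t - 1)(t + 1); at t=2 this is 18, so t decreases.
s converges to its nearest critical value 0 (a local min of the s-part); t converges to 1. The iterate converges to (0, 1).

(0, 1)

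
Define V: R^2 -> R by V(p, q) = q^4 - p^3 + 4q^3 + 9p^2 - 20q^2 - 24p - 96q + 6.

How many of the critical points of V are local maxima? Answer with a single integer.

1

V separates as a function of p plus a function of q, so ∇V=0 decouples.
∂V/∂p = -3(p - 4)(p - 2) = 0 at p ∈ {2, 4}; ∂V/∂q = 4(q - 3)(q + 2)(q + 4) = 0 at q ∈ {-4, -2, 3}.
The Hessian is diagonal: diag(V_pp, V_qq). Second derivatives: V_pp(2)=6, V_pp(4)=-6; V_qq(-4)=56, V_qq(-2)=-40, V_qq(3)=140.
Local maxima occur where both diagonal entries negative: (4, -2). Count: 1.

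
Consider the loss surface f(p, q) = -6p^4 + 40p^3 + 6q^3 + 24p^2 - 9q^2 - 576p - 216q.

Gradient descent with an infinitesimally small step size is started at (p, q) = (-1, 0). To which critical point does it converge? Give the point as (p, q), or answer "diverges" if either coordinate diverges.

f is separable, so gradient descent decouples: p follows -∂f/∂p, q follows -∂f/∂q.
∂f/∂p = -24(p - 4)(p - 3)(p + 2); at p=-1 this is -480, so p increases.
∂f/∂q = 18(q - 4)(q + 3); at q=0 this is -216, so q increases.
p converges to its nearest critical value 3 (a local min of the p-part); q converges to 4. The iterate converges to (3, 4).

(3, 4)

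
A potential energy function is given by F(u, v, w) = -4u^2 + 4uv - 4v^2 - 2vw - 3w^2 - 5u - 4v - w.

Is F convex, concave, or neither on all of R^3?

concave

F is quadratic, so its Hessian is the constant matrix H = [[-8, 4, 0], [4, -8, -2], [0, -2, -6]].
Leading principal minors: -8, 48, -256.
Signs alternate −, +, − ⇒ H ≺ 0 ⇒ concave.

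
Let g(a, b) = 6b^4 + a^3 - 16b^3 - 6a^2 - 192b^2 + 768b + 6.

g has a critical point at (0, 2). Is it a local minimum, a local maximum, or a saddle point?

local maximum

The mixed partial ∂²g/∂a∂b is 0, so the Hessian at any point is diag(g_aa, g_bb) = diag(6(a - 2), 24(3b^2 - 4b - 16)).
At (0, 2): H = diag(-12, -288).
Both eigenvalues are negative, so H is negative definite: a local maximum.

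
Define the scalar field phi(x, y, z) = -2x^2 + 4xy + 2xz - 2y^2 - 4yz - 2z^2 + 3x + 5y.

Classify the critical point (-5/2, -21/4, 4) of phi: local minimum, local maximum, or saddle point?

saddle point

The Hessian is constant: H = [[-4, 4, 2], [4, -4, -4], [2, -4, -4]].
Leading principal minors: Δ₁ = -4, Δ₂ = 0, Δ₃ = 16.
The minors fit neither the all-positive nor the alternating-sign pattern, so H is indefinite: a saddle point.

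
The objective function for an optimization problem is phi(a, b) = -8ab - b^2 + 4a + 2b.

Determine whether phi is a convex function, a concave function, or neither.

neither

phi is quadratic, so its Hessian is the constant matrix H = [[0, -8], [-8, -2]].
det(H) = -64, tr(H) = -2.
det(H) < 0, so H is indefinite: neither convex nor concave.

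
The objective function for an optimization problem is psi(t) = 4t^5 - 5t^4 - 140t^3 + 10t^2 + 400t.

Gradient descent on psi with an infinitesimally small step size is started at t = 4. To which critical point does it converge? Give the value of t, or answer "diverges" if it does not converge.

psi'(t) = 20(t - 5)(t - 1)(t + 1)(t + 4), so psi'(4) = -2400.
Gradient descent moves in the -psi' direction, i.e. t is increasing.
The nearest critical point in that direction is t = 5, where psi'' = 4320 > 0 (a local minimum). The iterate converges there.

5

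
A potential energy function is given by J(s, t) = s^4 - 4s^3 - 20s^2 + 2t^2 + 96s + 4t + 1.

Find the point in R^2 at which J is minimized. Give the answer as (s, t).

(-3, -1)

J(s,t) separates as P(s) + Q(t) + 1, so its minimum is min P + min Q + 1.
P'(s) = 4(s - 4)(s - 2)(s + 3) vanishes at s ∈ {-3, 2, 4}; Q'(t) = 4(t + 1) vanishes at t ∈ {-1}.
Local minima of P (where P''>0): P(-3)=-279, P(4)=64. Local minima of Q: Q(-1)=-2.
So the global minimum of J is P(-3) + Q(-1) + 1 = -279 − 2 + 1 = -280, attained at (-3, -1).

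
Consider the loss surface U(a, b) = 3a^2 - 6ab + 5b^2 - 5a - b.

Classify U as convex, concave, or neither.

convex

U is quadratic, so its Hessian is the constant matrix H = [[6, -6], [-6, 10]].
det(H) = 24, tr(H) = 16.
det(H) > 0 and tr(H) > 0, so H is positive definite everywhere: convex.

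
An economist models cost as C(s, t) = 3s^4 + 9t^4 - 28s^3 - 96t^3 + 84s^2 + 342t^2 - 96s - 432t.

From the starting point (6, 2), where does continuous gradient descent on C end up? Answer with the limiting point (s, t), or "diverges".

C is separable, so gradient descent decouples: s follows -∂C/∂s, t follows -∂C/∂t.
∂C/∂s = 12(s - 4)(s - 2)(s - 1); at s=6 this is 480, so s decreases.
∂C/∂t = 36(t - 4)(t - 3)(t - 1); at t=2 this is 72, so t decreases.
s converges to its nearest critical value 4 (a local min of the s-part); t converges to 1. The iterate converges to (4, 1).

(4, 1)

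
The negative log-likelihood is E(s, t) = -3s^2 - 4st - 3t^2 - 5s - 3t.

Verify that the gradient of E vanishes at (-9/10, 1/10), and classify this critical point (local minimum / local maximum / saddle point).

∇E = (-6s - 4t - 5, -4s - 6t - 3); substituting (-9/10, 1/10) gives ∇E = (0, 0), so (-9/10, 1/10) is indeed a critical point.
The Hessian of E is constant: H = [[-6, -4], [-4, -6]].
det(H) = (-6)·(-6) − (-4)² = 20.
det(H) > 0 and tr(H) = -12 < 0, so H is negative definite and the point is a local maximum.

local maximum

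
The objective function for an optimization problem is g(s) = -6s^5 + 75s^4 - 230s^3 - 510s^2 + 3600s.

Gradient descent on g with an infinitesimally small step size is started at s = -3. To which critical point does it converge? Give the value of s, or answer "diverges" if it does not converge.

-2

g'(s) = -30(s - 5)(s - 4)(s - 3)(s + 2), so g'(-3) = -10080.
Gradient descent moves in the -g' direction, i.e. s is increasing.
The nearest critical point in that direction is s = -2, where g'' = 6300 > 0 (a local minimum). The iterate converges there.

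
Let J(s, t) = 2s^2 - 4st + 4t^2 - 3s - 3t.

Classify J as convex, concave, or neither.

convex

J is quadratic, so its Hessian is the constant matrix H = [[4, -4], [-4, 8]].
det(H) = 16, tr(H) = 12.
det(H) > 0 and tr(H) > 0, so H is positive definite everywhere: convex.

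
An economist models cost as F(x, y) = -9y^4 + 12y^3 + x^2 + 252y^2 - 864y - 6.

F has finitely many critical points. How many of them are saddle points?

F separates as a function of x plus a function of y, so ∇F=0 decouples.
∂F/∂x = 2x = 0 at x ∈ {0}; ∂F/∂y = -36(y - 3)(y - 2)(y + 4) = 0 at y ∈ {-4, 2, 3}.
The Hessian is diagonal: diag(F_xx, F_yy). Second derivatives: F_xx(0)=2; F_yy(-4)=-1512, F_yy(2)=216, F_yy(3)=-252.
Saddle points occur where the two diagonal entries have opposite signs: (0, -4), (0, 3). Count: 2.

2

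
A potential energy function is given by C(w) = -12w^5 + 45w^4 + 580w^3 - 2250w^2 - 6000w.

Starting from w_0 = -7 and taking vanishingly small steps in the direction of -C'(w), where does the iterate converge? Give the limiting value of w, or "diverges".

-5

C'(w) = -60(w - 5)(w - 4)(w + 1)(w + 5), so C'(-7) = -95040.
Gradient descent moves in the -C' direction, i.e. w is increasing.
The nearest critical point in that direction is w = -5, where C'' = 21600 > 0 (a local minimum). The iterate converges there.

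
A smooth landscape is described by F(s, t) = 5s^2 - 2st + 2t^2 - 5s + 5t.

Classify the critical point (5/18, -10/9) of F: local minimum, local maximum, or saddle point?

The Hessian of F is constant: H = [[10, -2], [-2, 4]].
det(H) = 10·4 − (-2)² = 36.
det(H) > 0 and tr(H) = 14 > 0, so H is positive definite and the point is a local minimum.

local minimum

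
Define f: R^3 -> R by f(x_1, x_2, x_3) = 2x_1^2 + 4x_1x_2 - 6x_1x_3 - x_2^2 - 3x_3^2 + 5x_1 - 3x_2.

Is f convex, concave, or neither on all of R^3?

f is quadratic, so its Hessian is the constant matrix H = [[4, 4, -6], [4, -2, 0], [-6, 0, -6]].
Leading principal minors: 4, -24, 216.
Neither pattern holds ⇒ H is indefinite ⇒ neither convex nor concave.

neither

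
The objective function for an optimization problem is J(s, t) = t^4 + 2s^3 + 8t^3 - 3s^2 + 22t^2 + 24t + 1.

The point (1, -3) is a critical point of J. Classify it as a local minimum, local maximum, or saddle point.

local minimum

The mixed partial ∂²J/∂s∂t is 0, so the Hessian at any point is diag(J_ss, J_tt) = diag(6(2s - 1), 4(3t^2 + 12t + 11)).
At (1, -3): H = diag(6, 8).
Both eigenvalues are positive, so H is positive definite: a local minimum.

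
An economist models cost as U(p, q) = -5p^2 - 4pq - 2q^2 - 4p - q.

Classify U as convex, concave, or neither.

concave

U is quadratic, so its Hessian is the constant matrix H = [[-10, -4], [-4, -4]].
det(H) = 24, tr(H) = -14.
det(H) > 0 and tr(H) < 0, so H is negative definite everywhere: concave.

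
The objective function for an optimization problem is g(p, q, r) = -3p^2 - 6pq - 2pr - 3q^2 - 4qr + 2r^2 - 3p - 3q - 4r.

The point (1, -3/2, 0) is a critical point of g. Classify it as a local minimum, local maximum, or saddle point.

saddle point

The Hessian is constant: H = [[-6, -6, -2], [-6, -6, -4], [-2, -4, 4]].
Leading principal minors: Δ₁ = -6, Δ₂ = 0, Δ₃ = 24.
The minors fit neither the all-positive nor the alternating-sign pattern, so H is indefinite: a saddle point.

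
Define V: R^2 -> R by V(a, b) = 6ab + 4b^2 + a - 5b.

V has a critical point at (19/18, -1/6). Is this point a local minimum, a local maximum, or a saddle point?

The Hessian of V is constant: H = [[0, 6], [6, 8]].
det(H) = 0·8 − 6² = -36.
Since det(H) < 0, H is indefinite and the critical point is a saddle point.

saddle point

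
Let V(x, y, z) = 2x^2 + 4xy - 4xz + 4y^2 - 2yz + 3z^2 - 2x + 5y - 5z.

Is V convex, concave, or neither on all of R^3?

convex

V is quadratic, so its Hessian is the constant matrix H = [[4, 4, -4], [4, 8, -2], [-4, -2, 6]].
Leading principal minors: 4, 16, 16.
All positive ⇒ H ≻ 0 ⇒ convex.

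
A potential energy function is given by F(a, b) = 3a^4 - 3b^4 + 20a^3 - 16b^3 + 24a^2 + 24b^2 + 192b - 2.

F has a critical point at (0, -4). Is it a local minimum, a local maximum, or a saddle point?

saddle point

The mixed partial ∂²F/∂a∂b is 0, so the Hessian at any point is diag(F_aa, F_bb) = diag(12(3a^2 + 10a + 4), 12(-3b^2 - 8b + 4)).
At (0, -4): H = diag(48, -144).
The eigenvalues have opposite signs, so H is indefinite: a saddle point.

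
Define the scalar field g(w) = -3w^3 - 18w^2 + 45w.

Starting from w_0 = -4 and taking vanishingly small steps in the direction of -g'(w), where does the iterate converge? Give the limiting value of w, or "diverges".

-5

g'(w) = -9(w - 1)(w + 5), so g'(-4) = 45.
Gradient descent moves in the -g' direction, i.e. w is decreasing.
The nearest critical point in that direction is w = -5, where g'' = 54 > 0 (a local minimum). The iterate converges there.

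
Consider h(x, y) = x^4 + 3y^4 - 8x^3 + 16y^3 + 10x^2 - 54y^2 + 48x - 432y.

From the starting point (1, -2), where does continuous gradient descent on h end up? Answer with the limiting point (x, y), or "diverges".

h is separable, so gradient descent decouples: x follows -∂h/∂x, y follows -∂h/∂y.
∂h/∂x = 4(x - 4)(x - 3)(x + 1); at x=1 this is 48, so x decreases.
∂h/∂y = 12(y - 3)(y + 3)(y + 4); at y=-2 this is -120, so y increases.
x converges to its nearest critical value -1 (a local min of the x-part); y converges to 3. The iterate converges to (-1, 3).

(-1, 3)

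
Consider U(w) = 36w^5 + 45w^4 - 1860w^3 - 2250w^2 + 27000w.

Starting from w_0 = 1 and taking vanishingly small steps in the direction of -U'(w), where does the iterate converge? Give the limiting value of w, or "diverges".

-3

U'(w) = 180(w - 5)(w - 2)(w + 3)(w + 5), so U'(1) = 17280.
Gradient descent moves in the -U' direction, i.e. w is decreasing.
The nearest critical point in that direction is w = -3, where U'' = 14400 > 0 (a local minimum). The iterate converges there.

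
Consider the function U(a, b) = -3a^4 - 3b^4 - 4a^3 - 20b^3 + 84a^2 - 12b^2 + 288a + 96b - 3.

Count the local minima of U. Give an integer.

U separates as a function of a plus a function of b, so ∇U=0 decouples.
∂U/∂a = -12(a - 4)(a + 2)(a + 3) = 0 at a ∈ {-3, -2, 4}; ∂U/∂b = -12(b - 1)(b + 2)(b + 4) = 0 at b ∈ {-4, -2, 1}.
The Hessian is diagonal: diag(U_aa, U_bb). Second derivatives: U_aa(-3)=-84, U_aa(-2)=72, U_aa(4)=-504; U_bb(-4)=-120, U_bb(-2)=72, U_bb(1)=-180.
Local minima occur where both diagonal entries positive: (-2, -2). Count: 1.

1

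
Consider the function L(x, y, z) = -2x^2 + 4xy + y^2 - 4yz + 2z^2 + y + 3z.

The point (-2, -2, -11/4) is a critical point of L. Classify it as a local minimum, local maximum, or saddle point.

saddle point

The Hessian is constant: H = [[-4, 4, 0], [4, 2, -4], [0, -4, 4]].
Leading principal minors: Δ₁ = -4, Δ₂ = -24, Δ₃ = -32.
The minors fit neither the all-positive nor the alternating-sign pattern, so H is indefinite: a saddle point.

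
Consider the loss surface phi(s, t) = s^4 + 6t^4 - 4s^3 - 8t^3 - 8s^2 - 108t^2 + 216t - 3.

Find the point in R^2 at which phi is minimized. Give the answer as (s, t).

phi(s,t) separates as P(s) + Q(t) − 3, so its minimum is min P + min Q − 3.
P'(s) = 4s(s - 4)(s + 1) vanishes at s ∈ {-1, 0, 4}; Q'(t) = 24(t - 3)(t - 1)(t + 3) vanishes at t ∈ {-3, 1, 3}.
Local minima of P (where P''>0): P(-1)=-3, P(4)=-128. Local minima of Q: Q(-3)=-918, Q(3)=-54.
So the global minimum of phi is P(4) + Q(-3) − 3 = -128 − 918 − 3 = -1049, attained at (4, -3).

(4, -3)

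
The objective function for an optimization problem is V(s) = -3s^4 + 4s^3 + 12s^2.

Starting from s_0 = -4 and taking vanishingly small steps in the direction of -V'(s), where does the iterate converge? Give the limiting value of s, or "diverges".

diverges

V'(s) = -12s(s - 2)(s + 1), so V'(-4) = 864.
Gradient descent moves in the -V' direction, i.e. s is decreasing.
There is no critical point below s=-4, and V' keeps the same sign, so the iterate runs off to −∞.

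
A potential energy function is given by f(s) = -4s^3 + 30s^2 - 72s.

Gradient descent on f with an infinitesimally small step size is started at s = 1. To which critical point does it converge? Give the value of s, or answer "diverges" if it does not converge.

2

f'(s) = -12(s - 3)(s - 2), so f'(1) = -24.
Gradient descent moves in the -f' direction, i.e. s is increasing.
The nearest critical point in that direction is s = 2, where f'' = 12 > 0 (a local minimum). The iterate converges there.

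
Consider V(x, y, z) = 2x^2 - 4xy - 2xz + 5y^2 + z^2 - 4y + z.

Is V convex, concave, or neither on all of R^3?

convex

V is quadratic, so its Hessian is the constant matrix H = [[4, -4, -2], [-4, 10, 0], [-2, 0, 2]].
Leading principal minors: 4, 24, 8.
All positive ⇒ H ≻ 0 ⇒ convex.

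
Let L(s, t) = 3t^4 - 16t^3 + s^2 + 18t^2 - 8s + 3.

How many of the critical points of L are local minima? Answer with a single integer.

L separates as a function of s plus a function of t, so ∇L=0 decouples.
∂L/∂s = 2(s - 4) = 0 at s ∈ {4}; ∂L/∂t = 12t(t - 3)(t - 1) = 0 at t ∈ {0, 1, 3}.
The Hessian is diagonal: diag(L_ss, L_tt). Second derivatives: L_ss(4)=2; L_tt(0)=36, L_tt(1)=-24, L_tt(3)=72.
Local minima occur where both diagonal entries positive: (4, 0), (4, 3). Count: 2.

2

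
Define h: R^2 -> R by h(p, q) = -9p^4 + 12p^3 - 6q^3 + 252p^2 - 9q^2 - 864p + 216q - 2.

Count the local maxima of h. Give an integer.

2

h separates as a function of p plus a function of q, so ∇h=0 decouples.
∂h/∂p = -36(p - 3)(p - 2)(p + 4) = 0 at p ∈ {-4, 2, 3}; ∂h/∂q = -18(q - 3)(q + 4) = 0 at q ∈ {-4, 3}.
The Hessian is diagonal: diag(h_pp, h_qq). Second derivatives: h_pp(-4)=-1512, h_pp(2)=216, h_pp(3)=-252; h_qq(-4)=126, h_qq(3)=-126.
Local maxima occur where both diagonal entries negative: (-4, 3), (3, 3). Count: 2.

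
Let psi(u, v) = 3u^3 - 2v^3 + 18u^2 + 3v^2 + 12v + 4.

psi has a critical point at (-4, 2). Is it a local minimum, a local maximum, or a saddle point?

local maximum

The mixed partial ∂²psi/∂u∂v is 0, so the Hessian at any point is diag(psi_uu, psi_vv) = diag(18(u + 2), 6(-2v + 1)).
At (-4, 2): H = diag(-36, -18).
Both eigenvalues are negative, so H is negative definite: a local maximum.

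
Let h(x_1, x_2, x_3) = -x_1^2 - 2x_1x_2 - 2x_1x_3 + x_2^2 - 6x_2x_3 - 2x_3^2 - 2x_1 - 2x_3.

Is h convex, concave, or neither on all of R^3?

neither

h is quadratic, so its Hessian is the constant matrix H = [[-2, -2, -2], [-2, 2, -6], [-2, -6, -4]].
Leading principal minors: -2, -8, 48.
Neither pattern holds ⇒ H is indefinite ⇒ neither convex nor concave.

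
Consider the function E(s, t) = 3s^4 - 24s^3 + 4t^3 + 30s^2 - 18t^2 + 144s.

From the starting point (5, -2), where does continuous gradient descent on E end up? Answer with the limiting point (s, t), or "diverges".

E is separable, so gradient descent decouples: s follows -∂E/∂s, t follows -∂E/∂t.
∂E/∂s = 12(s - 4)(s - 3)(s + 1); at s=5 this is 144, so s decreases.
∂E/∂t = 12t(t - 3); at t=-2 this is 120, so t decreases.
The t-coordinate has no critical point in that direction and runs off to infinity.

diverges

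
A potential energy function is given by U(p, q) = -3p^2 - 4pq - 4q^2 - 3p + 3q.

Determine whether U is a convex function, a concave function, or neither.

concave

U is quadratic, so its Hessian is the constant matrix H = [[-6, -4], [-4, -8]].
det(H) = 32, tr(H) = -14.
det(H) > 0 and tr(H) < 0, so H is negative definite everywhere: concave.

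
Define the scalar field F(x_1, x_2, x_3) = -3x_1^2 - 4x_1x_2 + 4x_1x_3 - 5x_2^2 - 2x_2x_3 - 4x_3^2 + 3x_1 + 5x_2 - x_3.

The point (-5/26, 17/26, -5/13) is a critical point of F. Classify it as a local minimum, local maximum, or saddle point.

local maximum

The Hessian is constant: H = [[-6, -4, 4], [-4, -10, -2], [4, -2, -8]].
Leading principal minors: Δ₁ = -6, Δ₂ = 44, Δ₃ = -104.
The minors alternate sign starting negative (−, +, −), so H is negative definite: a local maximum.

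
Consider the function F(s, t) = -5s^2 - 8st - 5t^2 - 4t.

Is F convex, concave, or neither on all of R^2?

F is quadratic, so its Hessian is the constant matrix H = [[-10, -8], [-8, -10]].
det(H) = 36, tr(H) = -20.
det(H) > 0 and tr(H) < 0, so H is negative definite everywhere: concave.

concave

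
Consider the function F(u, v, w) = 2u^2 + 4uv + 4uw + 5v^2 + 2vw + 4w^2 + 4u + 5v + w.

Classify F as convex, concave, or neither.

convex

F is quadratic, so its Hessian is the constant matrix H = [[4, 4, 4], [4, 10, 2], [4, 2, 8]].
Leading principal minors: 4, 24, 80.
All positive ⇒ H ≻ 0 ⇒ convex.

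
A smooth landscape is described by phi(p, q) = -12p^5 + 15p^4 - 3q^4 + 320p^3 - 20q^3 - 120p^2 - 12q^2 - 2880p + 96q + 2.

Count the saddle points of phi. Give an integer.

phi separates as a function of p plus a function of q, so ∇phi=0 decouples.
∂phi/∂p = -60(p - 4)(p - 2)(p + 2)(p + 3) = 0 at p ∈ {-3, -2, 2, 4}; ∂phi/∂q = -12(q - 1)(q + 2)(q + 4) = 0 at q ∈ {-4, -2, 1}.
The Hessian is diagonal: diag(phi_pp, phi_qq). Second derivatives: phi_pp(-3)=2100, phi_pp(-2)=-1440, phi_pp(2)=2400, phi_pp(4)=-5040; phi_qq(-4)=-120, phi_qq(-2)=72, phi_qq(1)=-180.
Saddle points occur where the two diagonal entries have opposite signs: (-3, -4), (-3, 1), (-2, -2), (2, -4), (2, 1), (4, -2). Count: 6.

6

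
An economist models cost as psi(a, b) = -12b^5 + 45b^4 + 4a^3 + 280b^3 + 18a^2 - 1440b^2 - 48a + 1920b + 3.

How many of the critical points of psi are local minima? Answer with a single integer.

2

psi separates as a function of a plus a function of b, so ∇psi=0 decouples.
∂psi/∂a = 12(a - 1)(a + 4) = 0 at a ∈ {-4, 1}; ∂psi/∂b = -60(b - 4)(b - 2)(b - 1)(b + 4) = 0 at b ∈ {-4, 1, 2, 4}.
The Hessian is diagonal: diag(psi_aa, psi_bb). Second derivatives: psi_aa(-4)=-60, psi_aa(1)=60; psi_bb(-4)=14400, psi_bb(1)=-900, psi_bb(2)=720, psi_bb(4)=-2880.
Local minima occur where both diagonal entries positive: (1, -4), (1, 2). Count: 2.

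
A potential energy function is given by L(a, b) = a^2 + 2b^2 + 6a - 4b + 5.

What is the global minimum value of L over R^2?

-6

L(a,b) separates as P(a) + Q(b) + 5, so its minimum is min P + min Q + 5.
P'(a) = 2a + 6 vanishes at a ∈ {-3}; Q'(b) = 4b - 4 vanishes at b ∈ {1}.
Local minima of P (where P''>0): P(-3)=-9. Local minima of Q: Q(1)=-2.
So the global minimum of L is P(-3) + Q(1) + 5 = -9 − 2 + 5 = -6, attained at (-3, 1).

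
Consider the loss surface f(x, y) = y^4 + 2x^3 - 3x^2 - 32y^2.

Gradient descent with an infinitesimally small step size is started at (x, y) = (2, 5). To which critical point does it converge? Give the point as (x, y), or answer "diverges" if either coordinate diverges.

(1, 4)

f is separable, so gradient descent decouples: x follows -∂f/∂x, y follows -∂f/∂y.
∂f/∂x = 6x(x - 1); at x=2 this is 12, so x decreases.
∂f/∂y = 4y(y - 4)(y + 4); at y=5 this is 180, so y decreases.
x converges to its nearest critical value 1 (a local min of the x-part); y converges to 4. The iterate converges to (1, 4).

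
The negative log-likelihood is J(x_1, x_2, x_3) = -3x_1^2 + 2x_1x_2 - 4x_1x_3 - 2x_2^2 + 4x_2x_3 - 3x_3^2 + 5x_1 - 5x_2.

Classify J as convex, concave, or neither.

J is quadratic, so its Hessian is the constant matrix H = [[-6, 2, -4], [2, -4, 4], [-4, 4, -6]].
Leading principal minors: -6, 20, -24.
Signs alternate −, +, − ⇒ H ≺ 0 ⇒ concave.

concave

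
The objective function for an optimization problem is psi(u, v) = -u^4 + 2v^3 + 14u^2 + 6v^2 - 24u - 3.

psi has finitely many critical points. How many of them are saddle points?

3

psi separates as a function of u plus a function of v, so ∇psi=0 decouples.
∂psi/∂u = -4(u - 2)(u - 1)(u + 3) = 0 at u ∈ {-3, 1, 2}; ∂psi/∂v = 6v(v + 2) = 0 at v ∈ {-2, 0}.
The Hessian is diagonal: diag(psi_uu, psi_vv). Second derivatives: psi_uu(-3)=-80, psi_uu(1)=16, psi_uu(2)=-20; psi_vv(-2)=-12, psi_vv(0)=12.
Saddle points occur where the two diagonal entries have opposite signs: (-3, 0), (1, -2), (2, 0). Count: 3.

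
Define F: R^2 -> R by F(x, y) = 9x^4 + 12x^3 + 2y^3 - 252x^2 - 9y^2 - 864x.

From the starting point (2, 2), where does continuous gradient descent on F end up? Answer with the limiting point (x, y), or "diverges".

F is separable, so gradient descent decouples: x follows -∂F/∂x, y follows -∂F/∂y.
∂F/∂x = 36(x - 4)(x + 2)(x + 3); at x=2 this is -1440, so x increases.
∂F/∂y = 6y(y - 3); at y=2 this is -12, so y increases.
x converges to its nearest critical value 4 (a local min of the x-part); y converges to 3. The iterate converges to (4, 3).

(4, 3)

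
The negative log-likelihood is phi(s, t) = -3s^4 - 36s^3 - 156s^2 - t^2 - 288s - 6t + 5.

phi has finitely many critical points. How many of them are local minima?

0

phi separates as a function of s plus a function of t, so ∇phi=0 decouples.
∂phi/∂s = -12(s + 2)(s + 3)(s + 4) = 0 at s ∈ {-4, -3, -2}; ∂phi/∂t = -2(t + 3) = 0 at t ∈ {-3}.
The Hessian is diagonal: diag(phi_ss, phi_tt). Second derivatives: phi_ss(-4)=-24, phi_ss(-3)=12, phi_ss(-2)=-24; phi_tt(-3)=-2.
Local minima occur where both diagonal entries positive: none. Count: 0.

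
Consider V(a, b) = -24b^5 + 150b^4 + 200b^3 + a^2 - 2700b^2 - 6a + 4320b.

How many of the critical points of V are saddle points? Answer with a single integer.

V separates as a function of a plus a function of b, so ∇V=0 decouples.
∂V/∂a = 2(a - 3) = 0 at a ∈ {3}; ∂V/∂b = -120(b - 4)(b - 3)(b - 1)(b + 3) = 0 at b ∈ {-3, 1, 3, 4}.
The Hessian is diagonal: diag(V_aa, V_bb). Second derivatives: V_aa(3)=2; V_bb(-3)=20160, V_bb(1)=-2880, V_bb(3)=1440, V_bb(4)=-2520.
Saddle points occur where the two diagonal entries have opposite signs: (3, 1), (3, 4). Count: 2.

2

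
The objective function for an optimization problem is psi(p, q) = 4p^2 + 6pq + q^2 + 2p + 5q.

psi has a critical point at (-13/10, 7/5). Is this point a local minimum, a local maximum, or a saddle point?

saddle point

The Hessian of psi is constant: H = [[8, 6], [6, 2]].
det(H) = 8·2 − 6² = -20.
Since det(H) < 0, H is indefinite and the critical point is a saddle point.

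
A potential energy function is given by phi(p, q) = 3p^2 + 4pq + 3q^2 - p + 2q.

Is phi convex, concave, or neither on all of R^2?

phi is quadratic, so its Hessian is the constant matrix H = [[6, 4], [4, 6]].
det(H) = 20, tr(H) = 12.
det(H) > 0 and tr(H) > 0, so H is positive definite everywhere: convex.

convex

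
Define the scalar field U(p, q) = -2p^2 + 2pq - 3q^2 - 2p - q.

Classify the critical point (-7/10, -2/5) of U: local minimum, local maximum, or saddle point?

local maximum

The Hessian of U is constant: H = [[-4, 2], [2, -6]].
det(H) = (-4)·(-6) − 2² = 20.
det(H) > 0 and tr(H) = -10 < 0, so H is negative definite and the point is a local maximum.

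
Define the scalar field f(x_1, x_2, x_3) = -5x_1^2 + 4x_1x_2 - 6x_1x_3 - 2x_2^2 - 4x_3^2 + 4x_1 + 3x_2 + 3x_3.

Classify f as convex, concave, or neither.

f is quadratic, so its Hessian is the constant matrix H = [[-10, 4, -6], [4, -4, 0], [-6, 0, -8]].
Leading principal minors: -10, 24, -48.
Signs alternate −, +, − ⇒ H ≺ 0 ⇒ concave.

concave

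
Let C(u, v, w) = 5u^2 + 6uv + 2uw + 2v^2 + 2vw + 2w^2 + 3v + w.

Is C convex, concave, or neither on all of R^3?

convex

C is quadratic, so its Hessian is the constant matrix H = [[10, 6, 2], [6, 4, 2], [2, 2, 4]].
Leading principal minors: 10, 4, 8.
All positive ⇒ H ≻ 0 ⇒ convex.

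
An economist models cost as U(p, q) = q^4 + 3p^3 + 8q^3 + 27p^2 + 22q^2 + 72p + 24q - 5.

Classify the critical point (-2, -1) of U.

The mixed partial ∂²U/∂p∂q is 0, so the Hessian at any point is diag(U_pp, U_qq) = diag(18(p + 3), 4(3q^2 + 12q + 11)).
At (-2, -1): H = diag(18, 8).
Both eigenvalues are positive, so H is positive definite: a local minimum.

local minimum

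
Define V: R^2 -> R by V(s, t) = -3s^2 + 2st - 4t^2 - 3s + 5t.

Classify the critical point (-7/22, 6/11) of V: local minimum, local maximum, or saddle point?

local maximum

The Hessian of V is constant: H = [[-6, 2], [2, -8]].
det(H) = (-6)·(-8) − 2² = 44.
det(H) > 0 and tr(H) = -14 < 0, so H is negative definite and the point is a local maximum.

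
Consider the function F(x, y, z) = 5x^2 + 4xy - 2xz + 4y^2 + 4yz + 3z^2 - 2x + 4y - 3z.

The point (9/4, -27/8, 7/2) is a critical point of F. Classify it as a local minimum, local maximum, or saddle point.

local minimum

The Hessian is constant: H = [[10, 4, -2], [4, 8, 4], [-2, 4, 6]].
Leading principal minors: Δ₁ = 10, Δ₂ = 64, Δ₃ = 128.
All leading minors are positive, so H is positive definite: a local minimum.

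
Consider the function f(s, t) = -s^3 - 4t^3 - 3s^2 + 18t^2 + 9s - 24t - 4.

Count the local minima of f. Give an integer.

f separates as a function of s plus a function of t, so ∇f=0 decouples.
∂f/∂s = -3(s - 1)(s + 3) = 0 at s ∈ {-3, 1}; ∂f/∂t = -12(t - 2)(t - 1) = 0 at t ∈ {1, 2}.
The Hessian is diagonal: diag(f_ss, f_tt). Second derivatives: f_ss(-3)=12, f_ss(1)=-12; f_tt(1)=12, f_tt(2)=-12.
Local minima occur where both diagonal entries positive: (-3, 1). Count: 1.

1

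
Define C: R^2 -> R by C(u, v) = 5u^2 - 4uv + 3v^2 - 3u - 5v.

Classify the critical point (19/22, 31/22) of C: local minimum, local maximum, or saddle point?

The Hessian of C is constant: H = [[10, -4], [-4, 6]].
det(H) = 10·6 − (-4)² = 44.
det(H) > 0 and tr(H) = 16 > 0, so H is positive definite and the point is a local minimum.

local minimum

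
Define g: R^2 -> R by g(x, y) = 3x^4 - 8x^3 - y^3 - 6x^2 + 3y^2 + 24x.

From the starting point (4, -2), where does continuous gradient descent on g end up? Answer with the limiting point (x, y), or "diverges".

g is separable, so gradient descent decouples: x follows -∂g/∂x, y follows -∂g/∂y.
∂g/∂x = 12(x - 2)(x - 1)(x + 1); at x=4 this is 360, so x decreases.
∂g/∂y = -3y(y - 2); at y=-2 this is -24, so y increases.
x converges to its nearest critical value 2 (a local min of the x-part); y converges to 0. The iterate converges to (2, 0).

(2, 0)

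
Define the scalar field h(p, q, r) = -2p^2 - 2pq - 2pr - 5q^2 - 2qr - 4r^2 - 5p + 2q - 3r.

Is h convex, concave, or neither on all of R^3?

concave

h is quadratic, so its Hessian is the constant matrix H = [[-4, -2, -2], [-2, -10, -2], [-2, -2, -8]].
Leading principal minors: -4, 36, -248.
Signs alternate −, +, − ⇒ H ≺ 0 ⇒ concave.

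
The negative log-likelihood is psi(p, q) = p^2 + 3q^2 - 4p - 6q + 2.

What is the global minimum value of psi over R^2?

-5

psi(p,q) separates as A(p) + B(q) + 2, so its minimum is min A + min B + 2.
A'(p) = 2p - 4 vanishes at p ∈ {2}; B'(q) = 6q - 6 vanishes at q ∈ {1}.
Local minima of A (where A''>0): A(2)=-4. Local minima of B: B(1)=-3.
So the global minimum of psi is A(2) + B(1) + 2 = -4 − 3 + 2 = -5, attained at (2, 1).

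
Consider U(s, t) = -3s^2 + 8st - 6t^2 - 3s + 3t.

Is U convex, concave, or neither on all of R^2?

concave

U is quadratic, so its Hessian is the constant matrix H = [[-6, 8], [8, -12]].
det(H) = 8, tr(H) = -18.
det(H) > 0 and tr(H) < 0, so H is negative definite everywhere: concave.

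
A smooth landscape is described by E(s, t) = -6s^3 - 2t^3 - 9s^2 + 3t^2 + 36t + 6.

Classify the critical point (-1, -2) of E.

local minimum

The mixed partial ∂²E/∂s∂t is 0, so the Hessian at any point is diag(E_ss, E_tt) = diag(-18(2s + 1), 6(-2t + 1)).
At (-1, -2): H = diag(18, 30).
Both eigenvalues are positive, so H is positive definite: a local minimum.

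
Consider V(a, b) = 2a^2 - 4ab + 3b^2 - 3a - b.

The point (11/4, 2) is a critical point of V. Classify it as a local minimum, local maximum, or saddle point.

local minimum

The Hessian of V is constant: H = [[4, -4], [-4, 6]].
det(H) = 4·6 − (-4)² = 8.
det(H) > 0 and tr(H) = 10 > 0, so H is positive definite and the point is a local minimum.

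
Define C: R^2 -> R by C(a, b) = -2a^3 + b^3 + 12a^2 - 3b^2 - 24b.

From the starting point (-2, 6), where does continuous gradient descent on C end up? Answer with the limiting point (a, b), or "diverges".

(0, 4)

C is separable, so gradient descent decouples: a follows -∂C/∂a, b follows -∂C/∂b.
∂C/∂a = -6a(a - 4); at a=-2 this is -72, so a increases.
∂C/∂b = 3(b - 4)(b + 2); at b=6 this is 48, so b decreases.
a converges to its nearest critical value 0 (a local min of the a-part); b converges to 4. The iterate converges to (0, 4).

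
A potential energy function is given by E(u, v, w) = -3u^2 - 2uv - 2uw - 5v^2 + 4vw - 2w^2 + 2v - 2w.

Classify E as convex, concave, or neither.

concave

E is quadratic, so its Hessian is the constant matrix H = [[-6, -2, -2], [-2, -10, 4], [-2, 4, -4]].
Leading principal minors: -6, 56, -56.
Signs alternate −, +, − ⇒ H ≺ 0 ⇒ concave.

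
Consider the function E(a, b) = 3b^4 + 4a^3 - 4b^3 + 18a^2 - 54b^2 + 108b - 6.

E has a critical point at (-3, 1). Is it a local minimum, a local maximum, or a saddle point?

local maximum

The mixed partial ∂²E/∂a∂b is 0, so the Hessian at any point is diag(E_aa, E_bb) = diag(12(2a + 3), 12(3b^2 - 2b - 9)).
At (-3, 1): H = diag(-36, -96).
Both eigenvalues are negative, so H is negative definite: a local maximum.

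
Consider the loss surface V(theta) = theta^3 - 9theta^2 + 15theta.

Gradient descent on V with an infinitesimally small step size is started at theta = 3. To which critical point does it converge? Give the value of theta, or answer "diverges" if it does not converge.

V'(theta) = 3(theta - 5)(theta - 1), so V'(3) = -12.
Gradient descent moves in the -V' direction, i.e. theta is increasing.
The nearest critical point in that direction is theta = 5, where V'' = 12 > 0 (a local minimum). The iterate converges there.

5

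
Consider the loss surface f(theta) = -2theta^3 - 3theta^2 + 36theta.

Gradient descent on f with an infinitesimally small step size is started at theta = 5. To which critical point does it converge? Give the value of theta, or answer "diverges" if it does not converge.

diverges

f'(theta) = -6(theta - 2)(theta + 3), so f'(5) = -144.
Gradient descent moves in the -f' direction, i.e. theta is increasing.
There is no critical point above theta=5, and f' keeps the same sign, so the iterate runs off to +∞.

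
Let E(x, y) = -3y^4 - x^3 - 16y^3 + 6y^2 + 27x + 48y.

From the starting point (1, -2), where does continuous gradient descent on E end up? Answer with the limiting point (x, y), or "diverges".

(-3, -1)

E is separable, so gradient descent decouples: x follows -∂E/∂x, y follows -∂E/∂y.
∂E/∂x = -3(x - 3)(x + 3); at x=1 this is 24, so x decreases.
∂E/∂y = -12(y - 1)(y + 1)(y + 4); at y=-2 this is -72, so y increases.
x converges to its nearest critical value -3 (a local min of the x-part); y converges to -1. The iterate converges to (-3, -1).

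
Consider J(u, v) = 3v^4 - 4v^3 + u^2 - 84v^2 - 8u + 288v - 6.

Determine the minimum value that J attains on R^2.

J(u,v) separates as P(u) + Q(v) − 6, so its minimum is min P + min Q − 6.
P'(u) = 2u - 8 vanishes at u ∈ {4}; Q'(v) = 12(v - 3)(v - 2)(v + 4) vanishes at v ∈ {-4, 2, 3}.
Local minima of P (where P''>0): P(4)=-16. Local minima of Q: Q(-4)=-1472, Q(3)=243.
So the global minimum of J is P(4) + Q(-4) − 6 = -16 − 1472 − 6 = -1494, attained at (4, -4).

-1494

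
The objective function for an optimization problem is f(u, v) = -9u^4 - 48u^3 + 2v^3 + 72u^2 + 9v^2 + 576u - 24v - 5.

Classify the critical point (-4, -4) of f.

local maximum

The mixed partial ∂²f/∂u∂v is 0, so the Hessian at any point is diag(f_uu, f_vv) = diag(36(-3u^2 - 8u + 4), 6(2v + 3)).
At (-4, -4): H = diag(-432, -30).
Both eigenvalues are negative, so H is negative definite: a local maximum.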